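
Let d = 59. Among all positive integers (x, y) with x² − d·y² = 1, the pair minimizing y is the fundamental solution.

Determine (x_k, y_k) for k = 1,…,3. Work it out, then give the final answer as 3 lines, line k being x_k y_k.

530 69
561799 73140
595506410 77528331

d=59: √d = [7; 1,2,7,2,1,14] (ℓ=6, even), read p_5/q_5
k=0  a_k=7  p_k/q_k = 7/1
k=1  a_k=1  p_k/q_k = 8/1
…
k=3  a_k=7  p_k/q_k = 169/22
k=4  a_k=2  p_k/q_k = 361/47
k=5  a_k=1  p_k/q_k = 530/69
(x₁, y₁) = (530, 69);  530² − 59·69² = 1 ✓
k=2:  x_2 = 530·530+59·69·69 = 561799,  y_2 = 530·69+69·530 = 73140
k=3:  x_3 = 530·561799+59·69·73140 = 595506410,  y_3 = 530·73140+69·561799 = 77528331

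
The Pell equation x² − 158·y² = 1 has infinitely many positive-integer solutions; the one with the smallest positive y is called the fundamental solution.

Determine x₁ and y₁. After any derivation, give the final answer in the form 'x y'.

[12; 1,1,3,12,3,1,1,24] for √158; ℓ=8 ⇒ convergent index 7
a_0=12:  p_0=12·1+0=12,  q_0=12·0+1=1
a_1=1:  p_1=1·12+1=13,  q_1=1·1+0=1
a_2=1:  p_2=1·13+12=25,  q_2=1·1+1=2
…
a_4=12:  p_4=12·88+25=1081,  q_4=12·7+2=86
…
a_6=1:  p_6=1·3331+1081=4412,  q_6=1·265+86=351
a_7=1:  p_7=1·4412+3331=7743,  q_7=1·351+265=616
fundamental: x₁=7743, y₁=616  (since 59954049 − 158·379456 = 1)

7743 616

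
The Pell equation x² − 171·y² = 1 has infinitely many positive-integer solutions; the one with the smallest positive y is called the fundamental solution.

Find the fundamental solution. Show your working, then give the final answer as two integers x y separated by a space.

√171 = [13; 13,26, …], period ℓ=2 (even) → k=1
step 0: (13, 1)  from 13·(1,0) + (0,1)
step 1: (170, 13)  from 13·(13,1) + (1,0)
fundamental: x₁=170, y₁=13  (since 28900 − 171·169 = 1)

170 13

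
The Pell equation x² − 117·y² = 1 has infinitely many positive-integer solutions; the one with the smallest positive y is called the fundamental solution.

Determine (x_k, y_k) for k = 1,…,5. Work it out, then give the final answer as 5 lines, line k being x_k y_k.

d=117: √d = [10; 1,4,2,4,1,20] (ℓ=6, even), read p_5/q_5
k=0  a_k=10  p_k/q_k = 10/1
…
k=4  a_k=4  p_k/q_k = 530/49
k=5  a_k=1  p_k/q_k = 649/60
fundamental: x₁=649, y₁=60  (since 421201 − 117·3600 = 1)
(x_2, y_2) = (649·649 + 117·60·60, 649·60 + 60·649) = (842401, 77880)
(x_3, y_3) = (649·842401 + 117·60·77880, 649·77880 + 60·842401) = (1093435849, 101088180)
(x_4, y_4) = (649·1093435849 + 117·60·101088180, 649·101088180 + 60·1093435849) = (1419278889601, 131212379760)
(x_5, y_5) = (649·1419278889601 + 117·60·131212379760, 649·131212379760 + 60·1419278889601) = (1842222905266249, 170313567840300)

649 60
842401 77880
1093435849 101088180
1419278889601 131212379760
1842222905266249 170313567840300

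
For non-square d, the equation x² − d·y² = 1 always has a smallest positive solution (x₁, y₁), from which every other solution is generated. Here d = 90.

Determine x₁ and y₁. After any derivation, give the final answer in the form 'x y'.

19 2

√90 = [9; 2,18, …], period ℓ=2 (even) → k=1
a_0=9:  p_0=9·1+0=9,  q_0=9·0+1=1
a_1=2:  p_1=2·9+1=19,  q_1=2·1+0=2
(x₁, y₁) = (19, 2);  19² − 90·2² = 1 ✓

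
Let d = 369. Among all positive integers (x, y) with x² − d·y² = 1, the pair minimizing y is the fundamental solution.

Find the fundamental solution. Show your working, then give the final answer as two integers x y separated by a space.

8396801 437120

√369 → a₀=19, period (4,1,3,2,7,4,7,2,3,1,4,38); ℓ=12 even so k=11
i=0: a=19 ⇒ p=19, q=1
i=1: a=4 ⇒ p=77, q=4
…
i=3: a=3 ⇒ p=365, q=19
…
i=6: a=4 ⇒ p=25414, q=1323
i=7: a=7 ⇒ p=184045, q=9581
i=8: a=2 ⇒ p=393504, q=20485
i=9: a=3 ⇒ p=1364557, q=71036
i=10: a=1 ⇒ p=1758061, q=91521
i=11: a=4 ⇒ p=8396801, q=437120
fundamental: x₁=8396801, y₁=437120  (since 70506267033601 − 369·191073894400 = 1)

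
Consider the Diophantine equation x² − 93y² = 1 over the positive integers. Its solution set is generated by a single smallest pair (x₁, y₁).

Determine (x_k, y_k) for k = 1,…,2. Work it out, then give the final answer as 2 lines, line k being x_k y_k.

√93 → a₀=9, period (1,1,1,4,6,4,1,1,1,18); ℓ=10 even so k=9
k=0  a_k=9  p_k/q_k = 9/1
k=1  a_k=1  p_k/q_k = 10/1
k=2  a_k=1  p_k/q_k = 19/2
k=3  a_k=1  p_k/q_k = 29/3
…
k=5  a_k=6  p_k/q_k = 839/87
…
k=8  a_k=1  p_k/q_k = 7821/811
k=9  a_k=1  p_k/q_k = 12151/1260
→ (12151, 1260).  Check: 12151²=147646801, 93·1260²=147646800, difference 1.
k=2:  x_2 = 12151·12151+93·1260·1260 = 295293601,  y_2 = 12151·1260+1260·12151 = 30620520

12151 1260
295293601 30620520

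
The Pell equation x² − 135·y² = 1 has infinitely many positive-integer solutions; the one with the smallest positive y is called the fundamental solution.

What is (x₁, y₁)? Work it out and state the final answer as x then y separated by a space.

d=135: √d = [11; 1,1,1,1,1,1,1,22] (ℓ=8, even), read p_7/q_7
i=0: a=11 ⇒ p=11, q=1
i=1: a=1 ⇒ p=12, q=1
…
i=3: a=1 ⇒ p=35, q=3
i=4: a=1 ⇒ p=58, q=5
i=5: a=1 ⇒ p=93, q=8
i=6: a=1 ⇒ p=151, q=13
i=7: a=1 ⇒ p=244, q=21
fundamental: x₁=244, y₁=21  (since 59536 − 135·441 = 1)

244 21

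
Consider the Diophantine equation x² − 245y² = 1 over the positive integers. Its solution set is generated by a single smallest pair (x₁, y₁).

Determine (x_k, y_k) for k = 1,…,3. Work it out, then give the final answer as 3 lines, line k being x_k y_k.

51841 3312
5374978561 343394784
557288527109761 35603857991376

√245 → a₀=15, period (1,1,1,7,6,7,1,1,1,30); ℓ=10 even so k=9
a_0=15:  p_0=15·1+0=15,  q_0=15·0+1=1
…
a_2=1:  p_2=1·16+15=31,  q_2=1·1+1=2
a_3=1:  p_3=1·31+16=47,  q_3=1·2+1=3
…
a_6=7:  p_6=7·2207+360=15809,  q_6=7·141+23=1010
a_7=1:  p_7=1·15809+2207=18016,  q_7=1·1010+141=1151
a_8=1:  p_8=1·18016+15809=33825,  q_8=1·1151+1010=2161
a_9=1:  p_9=1·33825+18016=51841,  q_9=1·2161+1151=3312
fundamental: x₁=51841, y₁=3312  (since 2687489281 − 245·10969344 = 1)
k=2:  x_2 = 51841·51841+245·3312·3312 = 5374978561,  y_2 = 51841·3312+3312·51841 = 343394784
k=3:  x_3 = 51841·5374978561+245·3312·343394784 = 557288527109761,  y_3 = 51841·343394784+3312·5374978561 = 35603857991376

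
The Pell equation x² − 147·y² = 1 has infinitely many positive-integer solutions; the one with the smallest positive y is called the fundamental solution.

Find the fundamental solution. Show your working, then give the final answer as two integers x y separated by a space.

√147 → a₀=12, period (8,24); ℓ=2 even so k=1
step 0: (12, 1)  from 12·(1,0) + (0,1)
step 1: (97, 8)  from 8·(12,1) + (1,0)
fundamental: x₁=97, y₁=8  (since 9409 − 147·64 = 1)

97 8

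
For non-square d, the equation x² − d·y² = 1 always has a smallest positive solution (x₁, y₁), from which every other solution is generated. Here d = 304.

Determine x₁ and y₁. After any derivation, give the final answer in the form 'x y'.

√304 = [17; 2,3,2,1,1,1,1,1,2,3,2,34, …], period ℓ=12 (even) → k=11
i=0: a=17 ⇒ p=17, q=1
i=1: a=2 ⇒ p=35, q=2
i=2: a=3 ⇒ p=122, q=7
i=3: a=2 ⇒ p=279, q=16
…
i=5: a=1 ⇒ p=680, q=39
…
i=8: a=1 ⇒ p=2842, q=163
i=9: a=2 ⇒ p=7445, q=427
i=10: a=3 ⇒ p=25177, q=1444
i=11: a=2 ⇒ p=57799, q=3315
→ (57799, 3315).  Check: 57799²=3340724401, 304·3315²=3340724400, difference 1.

57799 3315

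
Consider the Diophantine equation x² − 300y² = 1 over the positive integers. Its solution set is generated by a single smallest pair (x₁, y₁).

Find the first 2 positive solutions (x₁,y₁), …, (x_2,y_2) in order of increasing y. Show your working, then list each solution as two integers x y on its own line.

1351 78
3650401 210756

[17; 3,8,3,34] for √300; ℓ=4 ⇒ convergent index 3
step 0: (17, 1)  from 17·(1,0) + (0,1)
step 1: (52, 3)  from 3·(17,1) + (1,0)
step 2: (433, 25)  from 8·(52,3) + (17,1)
step 3: (1351, 78)  from 3·(433,25) + (52,3)
→ (1351, 78).  Check: 1351²=1825201, 300·78²=1825200, difference 1.
n=2: (1351,78)∘(1351,78) = (1351·1351+300·78·78, 1351·78+78·1351) = (3650401,210756)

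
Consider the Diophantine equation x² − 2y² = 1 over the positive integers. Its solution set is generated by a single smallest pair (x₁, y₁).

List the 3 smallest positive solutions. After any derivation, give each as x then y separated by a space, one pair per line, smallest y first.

√2 → a₀=1, period (2); ℓ=1 odd so k=1
step 0: (1, 1)  from 1·(1,0) + (0,1)
step 1: (3, 2)  from 2·(1,1) + (1,0)
fundamental: x₁=3, y₁=2  (since 9 − 2·4 = 1)
n=2: (3,2)∘(3,2) = (3·3+2·2·2, 3·2+2·3) = (17,12)
n=3: (17,12)∘(3,2) = (3·17+2·2·12, 3·12+2·17) = (99,70)

3 2
17 12
99 70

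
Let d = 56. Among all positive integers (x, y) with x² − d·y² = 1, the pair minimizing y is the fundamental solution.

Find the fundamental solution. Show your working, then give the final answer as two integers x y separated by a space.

15 2

d=56: √d = [7; 2,14] (ℓ=2, even), read p_1/q_1
k=0  a_k=7  p_k/q_k = 7/1
k=1  a_k=2  p_k/q_k = 15/2
fundamental: x₁=15, y₁=2  (since 225 − 56·4 = 1)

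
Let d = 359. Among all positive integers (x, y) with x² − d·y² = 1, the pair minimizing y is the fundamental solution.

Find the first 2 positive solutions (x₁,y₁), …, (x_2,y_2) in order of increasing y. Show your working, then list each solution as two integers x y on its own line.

[18; 1,17,1,36] for √359; ℓ=4 ⇒ convergent index 3
a_0=18:  p_0=18·1+0=18,  q_0=18·0+1=1
a_1=1:  p_1=1·18+1=19,  q_1=1·1+0=1
a_2=17:  p_2=17·19+18=341,  q_2=17·1+1=18
a_3=1:  p_3=1·341+19=360,  q_3=1·18+1=19
fundamental: x₁=360, y₁=19  (since 129600 − 359·361 = 1)
n=2: (360,19)∘(360,19) = (360·360+359·19·19, 360·19+19·360) = (259199,13680)

360 19
259199 13680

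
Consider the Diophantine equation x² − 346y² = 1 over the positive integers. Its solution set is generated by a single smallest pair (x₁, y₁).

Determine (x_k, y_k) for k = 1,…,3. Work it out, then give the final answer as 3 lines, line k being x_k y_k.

[18; 1,1,1,1,36] for √346; ℓ=5 ⇒ convergent index 9
a_0=18:  p_0=18·1+0=18,  q_0=18·0+1=1
a_1=1:  p_1=1·18+1=19,  q_1=1·1+0=1
a_2=1:  p_2=1·19+18=37,  q_2=1·1+1=2
…
a_4=1:  p_4=1·56+37=93,  q_4=1·3+2=5
a_5=36:  p_5=36·93+56=3404,  q_5=36·5+3=183
…
a_8=1:  p_8=1·6901+3497=10398,  q_8=1·371+188=559
a_9=1:  p_9=1·10398+6901=17299,  q_9=1·559+371=930
fundamental: x₁=17299, y₁=930  (since 299255401 − 346·864900 = 1)
n=2: (17299,930)∘(17299,930) = (17299·17299+346·930·930, 17299·930+930·17299) = (598510801,32176140)
n=3: (598510801,32176140)∘(17299,930) = (17299·598510801+346·930·32176140, 17299·32176140+930·598510801) = (20707276675699,1113230090790)

17299 930
598510801 32176140
20707276675699 1113230090790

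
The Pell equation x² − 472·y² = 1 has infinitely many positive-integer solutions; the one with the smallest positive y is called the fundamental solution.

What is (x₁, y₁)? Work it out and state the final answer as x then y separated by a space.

306917 14127

√472 → a₀=21, period (1,2,1,1,1,…,2,1,42); ℓ=14 even so k=13
k=0  a_k=21  p_k/q_k = 21/1
…
k=3  a_k=1  p_k/q_k = 87/4
…
k=5  a_k=1  p_k/q_k = 239/11
k=6  a_k=4  p_k/q_k = 1108/51
…
k=8  a_k=4  p_k/q_k = 24224/1115
…
k=11  a_k=1  p_k/q_k = 84230/3877
k=12  a_k=2  p_k/q_k = 222687/10250
k=13  a_k=1  p_k/q_k = 306917/14127
(x₁, y₁) = (306917, 14127);  306917² − 472·14127² = 1 ✓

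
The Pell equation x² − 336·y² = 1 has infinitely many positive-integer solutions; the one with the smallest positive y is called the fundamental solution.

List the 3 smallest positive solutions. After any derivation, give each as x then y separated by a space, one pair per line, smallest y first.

55 3
6049 330
665335 36297

d=336: √d = [18; 3,36] (ℓ=2, even), read p_1/q_1
k=0  a_k=18  p_k/q_k = 18/1
k=1  a_k=3  p_k/q_k = 55/3
fundamental: x₁=55, y₁=3  (since 3025 − 336·9 = 1)
n=2: (55,3)∘(55,3) = (55·55+336·3·3, 55·3+3·55) = (6049,330)
n=3: (6049,330)∘(55,3) = (55·6049+336·3·330, 55·330+3·6049) = (665335,36297)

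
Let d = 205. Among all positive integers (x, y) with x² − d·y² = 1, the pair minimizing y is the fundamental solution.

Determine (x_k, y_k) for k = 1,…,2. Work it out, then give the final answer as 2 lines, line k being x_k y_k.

√205 → a₀=14, period (3,6,1,4,1,6,3,28); ℓ=8 even so k=7
k=0  a_k=14  p_k/q_k = 14/1
k=1  a_k=3  p_k/q_k = 43/3
k=2  a_k=6  p_k/q_k = 272/19
…
k=5  a_k=1  p_k/q_k = 1847/129
k=6  a_k=6  p_k/q_k = 12614/881
k=7  a_k=3  p_k/q_k = 39689/2772
(x₁, y₁) = (39689, 2772);  39689² − 205·2772² = 1 ✓
n=2: (39689,2772)∘(39689,2772) = (39689·39689+205·2772·2772, 39689·2772+2772·39689) = (3150433441,220035816)

39689 2772
3150433441 220035816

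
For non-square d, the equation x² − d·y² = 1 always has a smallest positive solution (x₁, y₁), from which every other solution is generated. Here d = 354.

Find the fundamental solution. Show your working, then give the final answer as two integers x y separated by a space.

258065 13716

√354 = [18; 1,4,2,2,18,2,2,4,1,36, …], period ℓ=10 (even) → k=9
a_0=18:  p_0=18·1+0=18,  q_0=18·0+1=1
a_1=1:  p_1=1·18+1=19,  q_1=1·1+0=1
…
a_3=2:  p_3=2·94+19=207,  q_3=2·5+1=11
a_4=2:  p_4=2·207+94=508,  q_4=2·11+5=27
…
a_6=2:  p_6=2·9351+508=19210,  q_6=2·497+27=1021
a_7=2:  p_7=2·19210+9351=47771,  q_7=2·1021+497=2539
a_8=4:  p_8=4·47771+19210=210294,  q_8=4·2539+1021=11177
a_9=1:  p_9=1·210294+47771=258065,  q_9=1·11177+2539=13716
(x₁, y₁) = (258065, 13716);  258065² − 354·13716² = 1 ✓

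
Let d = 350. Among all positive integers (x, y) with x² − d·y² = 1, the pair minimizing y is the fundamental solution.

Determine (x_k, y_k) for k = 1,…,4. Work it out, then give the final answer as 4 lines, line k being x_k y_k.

449 24
403201 21552
362074049 19353672
325142092801 17379575904

√350 = [18; 1,2,2,2,1,36, …], period ℓ=6 (even) → k=5
k=0  a_k=18  p_k/q_k = 18/1
k=1  a_k=1  p_k/q_k = 19/1
k=2  a_k=2  p_k/q_k = 56/3
k=3  a_k=2  p_k/q_k = 131/7
k=4  a_k=2  p_k/q_k = 318/17
k=5  a_k=1  p_k/q_k = 449/24
fundamental: x₁=449, y₁=24  (since 201601 − 350·576 = 1)
k=2:  x_2 = 449·449+350·24·24 = 403201,  y_2 = 449·24+24·449 = 21552
k=3:  x_3 = 449·403201+350·24·21552 = 362074049,  y_3 = 449·21552+24·403201 = 19353672
k=4:  x_4 = 449·362074049+350·24·19353672 = 325142092801,  y_4 = 449·19353672+24·362074049 = 17379575904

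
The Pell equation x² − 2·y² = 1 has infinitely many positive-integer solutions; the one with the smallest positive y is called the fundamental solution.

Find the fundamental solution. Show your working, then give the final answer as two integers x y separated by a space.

3 2

√2 → a₀=1, period (2); ℓ=1 odd so k=1
step 0: (1, 1)  from 1·(1,0) + (0,1)
step 1: (3, 2)  from 2·(1,1) + (1,0)
(x₁, y₁) = (3, 2);  3² − 2·2² = 1 ✓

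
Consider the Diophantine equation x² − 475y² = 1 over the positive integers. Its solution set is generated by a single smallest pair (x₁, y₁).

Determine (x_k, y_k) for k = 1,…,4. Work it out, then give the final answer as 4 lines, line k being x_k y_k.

[21; 1,3,1,6,2,6,1,3,1,42] for √475; ℓ=10 ⇒ convergent index 9
i=0: a=21 ⇒ p=21, q=1
…
i=4: a=6 ⇒ p=741, q=34
i=5: a=2 ⇒ p=1591, q=73
i=6: a=6 ⇒ p=10287, q=472
i=7: a=1 ⇒ p=11878, q=545
i=8: a=3 ⇒ p=45921, q=2107
i=9: a=1 ⇒ p=57799, q=2652
(x₁, y₁) = (57799, 2652);  57799² − 475·2652² = 1 ✓
n=2: (57799,2652)∘(57799,2652) = (57799·57799+475·2652·2652, 57799·2652+2652·57799) = (6681448801,306565896)
n=3: (6681448801,306565896)∘(57799,2652) = (57799·6681448801+475·2652·306565896, 57799·306565896+2652·6681448801) = (772362118440199,35438404443156)
n=4: (772362118440199,35438404443156)∘(57799,2652) = (57799·772362118440199+475·2652·35438404443156, 57799·35438404443156+2652·772362118440199) = (89283516160768675201,4096608676513381392)

57799 2652
6681448801 306565896
772362118440199 35438404443156
89283516160768675201 4096608676513381392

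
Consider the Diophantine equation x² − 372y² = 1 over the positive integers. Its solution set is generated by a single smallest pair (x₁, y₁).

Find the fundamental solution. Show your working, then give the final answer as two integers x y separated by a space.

12151 630

[19; 3,2,12,2,3,38] for √372; ℓ=6 ⇒ convergent index 5
i=0: a=19 ⇒ p=19, q=1
i=1: a=3 ⇒ p=58, q=3
…
i=3: a=12 ⇒ p=1678, q=87
i=4: a=2 ⇒ p=3491, q=181
i=5: a=3 ⇒ p=12151, q=630
(x₁, y₁) = (12151, 630);  12151² − 372·630² = 1 ✓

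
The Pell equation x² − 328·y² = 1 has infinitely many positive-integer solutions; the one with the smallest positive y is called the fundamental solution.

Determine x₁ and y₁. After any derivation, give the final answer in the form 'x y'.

163 9

d=328: √d = [18; 9,36] (ℓ=2, even), read p_1/q_1
a_0=18:  p_0=18·1+0=18,  q_0=18·0+1=1
a_1=9:  p_1=9·18+1=163,  q_1=9·1+0=9
(x₁, y₁) = (163, 9);  163² − 328·9² = 1 ✓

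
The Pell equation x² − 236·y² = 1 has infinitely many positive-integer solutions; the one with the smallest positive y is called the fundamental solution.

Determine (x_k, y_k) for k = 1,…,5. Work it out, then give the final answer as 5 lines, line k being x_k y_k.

d=236: √d = [15; 2,1,3,5,1,6,1,5,3,1,2,30] (ℓ=12, even), read p_11/q_11
i=0: a=15 ⇒ p=15, q=1
…
i=2: a=1 ⇒ p=46, q=3
i=3: a=3 ⇒ p=169, q=11
…
i=5: a=1 ⇒ p=1060, q=69
…
i=7: a=1 ⇒ p=8311, q=541
i=8: a=5 ⇒ p=48806, q=3177
i=9: a=3 ⇒ p=154729, q=10072
i=10: a=1 ⇒ p=203535, q=13249
i=11: a=2 ⇒ p=561799, q=36570
fundamental: x₁=561799, y₁=36570  (since 315618116401 − 236·1337364900 = 1)
(561799+36570√236)^2 = 631236232801 + 41089978860√236
(561799+36570√236)^3 = 709255768702176199 + 46168618067101710√236
(561799+36570√236)^4 = 796918363201596536611201 + 51874966922918257173720√236
(561799+36570√236)^5 = 895415879055878209574570044999 + 58286609084610939305810342850√236

561799 36570
631236232801 41089978860
709255768702176199 46168618067101710
796918363201596536611201 51874966922918257173720
895415879055878209574570044999 58286609084610939305810342850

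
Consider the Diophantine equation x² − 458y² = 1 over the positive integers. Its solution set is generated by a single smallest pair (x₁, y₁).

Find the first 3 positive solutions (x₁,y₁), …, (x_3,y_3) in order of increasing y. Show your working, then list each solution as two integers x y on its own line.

[21; 2,2,42] for √458; ℓ=3 ⇒ convergent index 5
k=0  a_k=21  p_k/q_k = 21/1
…
k=2  a_k=2  p_k/q_k = 107/5
…
k=4  a_k=2  p_k/q_k = 9181/429
k=5  a_k=2  p_k/q_k = 22899/1070
fundamental: x₁=22899, y₁=1070  (since 524364201 − 458·1144900 = 1)
(x_2, y_2) = (22899·22899 + 458·1070·1070, 22899·1070 + 1070·22899) = (1048728401, 49003860)
(x_3, y_3) = (22899·1048728401 + 458·1070·49003860, 22899·49003860 + 1070·1048728401) = (48029663286099, 2244278779210)

22899 1070
1048728401 49003860
48029663286099 2244278779210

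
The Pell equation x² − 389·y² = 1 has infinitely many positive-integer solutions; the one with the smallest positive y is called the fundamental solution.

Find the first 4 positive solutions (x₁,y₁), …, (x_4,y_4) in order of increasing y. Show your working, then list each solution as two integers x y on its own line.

[19; 1,2,1,1,1,1,2,1,38] for √389; ℓ=9 ⇒ convergent index 17
i=0: a=19 ⇒ p=19, q=1
i=1: a=1 ⇒ p=20, q=1
i=2: a=2 ⇒ p=59, q=3
i=3: a=1 ⇒ p=79, q=4
i=4: a=1 ⇒ p=138, q=7
i=5: a=1 ⇒ p=217, q=11
…
i=8: a=1 ⇒ p=1282, q=65
i=9: a=38 ⇒ p=49643, q=2517
i=10: a=1 ⇒ p=50925, q=2582
…
i=12: a=1 ⇒ p=202418, q=10263
…
i=14: a=1 ⇒ p=556329, q=28207
i=15: a=1 ⇒ p=910240, q=46151
i=16: a=2 ⇒ p=2376809, q=120509
i=17: a=1 ⇒ p=3287049, q=166660
(x₁, y₁) = (3287049, 166660);  3287049² − 389·166660² = 1 ✓
n=2: (3287049,166660)∘(3287049,166660) = (3287049·3287049+389·166660·166660, 3287049·166660+166660·3287049) = (21609382256801,1095639172680)
n=3: (21609382256801,1095639172680)∘(3287049,166660) = (3287049·21609382256801+389·166660·1095639172680, 3287049·1095639172680+166660·21609382256801) = (142062196675667653449,7202839293837075980)
n=4: (142062196675667653449,7202839293837075980)∘(3287049,166660) = (3287049·142062196675667653449+389·166660·7202839293837075980, 3287049·7202839293837075980+166660·142062196675667653449) = (933930803041091759821507201,47352171395934637886793360)

3287049 166660
21609382256801 1095639172680
142062196675667653449 7202839293837075980
933930803041091759821507201 47352171395934637886793360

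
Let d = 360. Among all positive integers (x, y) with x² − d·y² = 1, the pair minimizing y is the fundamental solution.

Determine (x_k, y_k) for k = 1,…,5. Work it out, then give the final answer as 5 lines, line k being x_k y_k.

19 1
721 38
27379 1443
1039681 54796
39480499 2080805

d=360: √d = [18; 1,36] (ℓ=2, even), read p_1/q_1
i=0: a=18 ⇒ p=18, q=1
i=1: a=1 ⇒ p=19, q=1
→ (19, 1).  Check: 19²=361, 360·1²=360, difference 1.
n=2: (19,1)∘(19,1) = (19·19+360·1·1, 19·1+1·19) = (721,38)
n=3: (721,38)∘(19,1) = (19·721+360·1·38, 19·38+1·721) = (27379,1443)
n=4: (27379,1443)∘(19,1) = (19·27379+360·1·1443, 19·1443+1·27379) = (1039681,54796)
n=5: (1039681,54796)∘(19,1) = (19·1039681+360·1·54796, 19·54796+1·1039681) = (39480499,2080805)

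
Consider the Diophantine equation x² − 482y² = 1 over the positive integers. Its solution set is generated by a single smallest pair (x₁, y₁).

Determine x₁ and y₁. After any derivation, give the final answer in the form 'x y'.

d=482: √d = [21; 1,20,1,42] (ℓ=4, even), read p_3/q_3
i=0: a=21 ⇒ p=21, q=1
i=1: a=1 ⇒ p=22, q=1
i=2: a=20 ⇒ p=461, q=21
i=3: a=1 ⇒ p=483, q=22
(x₁, y₁) = (483, 22);  483² − 482·22² = 1 ✓

483 22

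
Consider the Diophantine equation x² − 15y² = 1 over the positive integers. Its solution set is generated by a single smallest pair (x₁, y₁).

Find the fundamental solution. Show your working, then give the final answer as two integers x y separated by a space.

4 1

[3; 1,6] for √15; ℓ=2 ⇒ convergent index 1
step 0: (3, 1)  from 3·(1,0) + (0,1)
step 1: (4, 1)  from 1·(3,1) + (1,0)
(x₁, y₁) = (4, 1);  4² − 15·1² = 1 ✓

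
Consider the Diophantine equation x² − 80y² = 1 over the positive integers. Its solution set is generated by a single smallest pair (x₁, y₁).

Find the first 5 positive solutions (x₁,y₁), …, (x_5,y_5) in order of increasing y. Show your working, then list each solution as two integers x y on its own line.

d=80: √d = [8; 1,16] (ℓ=2, even), read p_1/q_1
i=0: a=8 ⇒ p=8, q=1
i=1: a=1 ⇒ p=9, q=1
fundamental: x₁=9, y₁=1  (since 81 − 80·1 = 1)
(9+1√80)^2 = 161 + 18√80
(9+1√80)^3 = 2889 + 323√80
(9+1√80)^4 = 51841 + 5796√80
(9+1√80)^5 = 930249 + 104005√80

9 1
161 18
2889 323
51841 5796
930249 104005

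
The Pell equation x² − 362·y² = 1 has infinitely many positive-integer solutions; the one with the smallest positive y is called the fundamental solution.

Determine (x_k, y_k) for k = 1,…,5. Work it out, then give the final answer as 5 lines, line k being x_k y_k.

√362 = [19; 38, …], period ℓ=1 (odd) → k=1
k=0  a_k=19  p_k/q_k = 19/1
k=1  a_k=38  p_k/q_k = 723/38
(x₁, y₁) = (723, 38);  723² − 362·38² = 1 ✓
(723+38√362)^2 = 1045457 + 54948√362
(723+38√362)^3 = 1511730099 + 79454770√362
(723+38√362)^4 = 2185960677697 + 114891542472√362
(723+38√362)^5 = 3160897628219763 + 166133090959742√362

723 38
1045457 54948
1511730099 79454770
2185960677697 114891542472
3160897628219763 166133090959742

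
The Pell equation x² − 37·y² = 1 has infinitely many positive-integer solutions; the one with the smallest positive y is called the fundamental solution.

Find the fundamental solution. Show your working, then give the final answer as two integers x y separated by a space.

73 12

√37 = [6; 12, …], period ℓ=1 (odd) → k=1
i=0: a=6 ⇒ p=6, q=1
i=1: a=12 ⇒ p=73, q=12
(x₁, y₁) = (73, 12);  73² − 37·12² = 1 ✓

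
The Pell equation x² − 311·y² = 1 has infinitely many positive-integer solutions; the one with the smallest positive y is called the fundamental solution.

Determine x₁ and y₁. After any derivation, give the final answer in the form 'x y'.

√311 = [17; 1,1,1,2,1,…,1,1,34, …], period ℓ=16 (even) → k=15
a_0=17:  p_0=17·1+0=17,  q_0=17·0+1=1
…
a_2=1:  p_2=1·18+17=35,  q_2=1·1+1=2
…
a_4=2:  p_4=2·53+35=141,  q_4=2·3+2=8
a_5=1:  p_5=1·141+53=194,  q_5=1·8+3=11
a_6=6:  p_6=6·194+141=1305,  q_6=6·11+8=74
a_7=3:  p_7=3·1305+194=4109,  q_7=3·74+11=233
a_8=17:  p_8=17·4109+1305=71158,  q_8=17·233+74=4035
a_9=3:  p_9=3·71158+4109=217583,  q_9=3·4035+233=12338
a_10=6:  p_10=6·217583+71158=1376656,  q_10=6·12338+4035=78063
a_11=1:  p_11=1·1376656+217583=1594239,  q_11=1·78063+12338=90401
a_12=2:  p_12=2·1594239+1376656=4565134,  q_12=2·90401+78063=258865
a_13=1:  p_13=1·4565134+1594239=6159373,  q_13=1·258865+90401=349266
a_14=1:  p_14=1·6159373+4565134=10724507,  q_14=1·349266+258865=608131
a_15=1:  p_15=1·10724507+6159373=16883880,  q_15=1·608131+349266=957397
→ (16883880, 957397).  Check: 16883880²=285065403854400, 311·957397²=285065403854399, difference 1.

16883880 957397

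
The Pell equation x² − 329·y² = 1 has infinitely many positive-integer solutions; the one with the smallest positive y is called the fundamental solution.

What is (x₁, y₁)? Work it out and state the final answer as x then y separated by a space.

√329 = [18; 7,4,2,1,1,4,1,1,2,4,7,36, …], period ℓ=12 (even) → k=11
a_0=18:  p_0=18·1+0=18,  q_0=18·0+1=1
…
a_2=4:  p_2=4·127+18=526,  q_2=4·7+1=29
…
a_4=1:  p_4=1·1179+526=1705,  q_4=1·65+29=94
…
a_7=1:  p_7=1·13241+2884=16125,  q_7=1·730+159=889
a_8=1:  p_8=1·16125+13241=29366,  q_8=1·889+730=1619
a_9=2:  p_9=2·29366+16125=74857,  q_9=2·1619+889=4127
a_10=4:  p_10=4·74857+29366=328794,  q_10=4·4127+1619=18127
a_11=7:  p_11=7·328794+74857=2376415,  q_11=7·18127+4127=131016
fundamental: x₁=2376415, y₁=131016  (since 5647348252225 − 329·17165192256 = 1)

2376415 131016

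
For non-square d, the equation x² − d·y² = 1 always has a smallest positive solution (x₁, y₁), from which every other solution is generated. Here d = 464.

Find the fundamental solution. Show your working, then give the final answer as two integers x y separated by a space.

√464 = [21; 1,1,5,1,1,1,5,1,1,42, …], period ℓ=10 (even) → k=9
step 0: (21, 1)  from 21·(1,0) + (0,1)
step 1: (22, 1)  from 1·(21,1) + (1,0)
…
step 3: (237, 11)  from 5·(43,2) + (22,1)
step 4: (280, 13)  from 1·(237,11) + (43,2)
…
step 7: (4502, 209)  from 5·(797,37) + (517,24)
step 8: (5299, 246)  from 1·(4502,209) + (797,37)
step 9: (9801, 455)  from 1·(5299,246) + (4502,209)
(x₁, y₁) = (9801, 455);  9801² − 464·455² = 1 ✓

9801 455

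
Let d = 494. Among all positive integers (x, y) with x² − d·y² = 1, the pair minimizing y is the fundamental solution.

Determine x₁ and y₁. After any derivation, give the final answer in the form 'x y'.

73035 3286

d=494: √d = [22; 4,2,2,1,2,1,2,2,4,44] (ℓ=10, even), read p_9/q_9
a_0=22:  p_0=22·1+0=22,  q_0=22·0+1=1
…
a_2=2:  p_2=2·89+22=200,  q_2=2·4+1=9
…
a_5=2:  p_5=2·689+489=1867,  q_5=2·31+22=84
…
a_8=2:  p_8=2·6979+2556=16514,  q_8=2·314+115=743
a_9=4:  p_9=4·16514+6979=73035,  q_9=4·743+314=3286
→ (73035, 3286).  Check: 73035²=5334111225, 494·3286²=5334111224, difference 1.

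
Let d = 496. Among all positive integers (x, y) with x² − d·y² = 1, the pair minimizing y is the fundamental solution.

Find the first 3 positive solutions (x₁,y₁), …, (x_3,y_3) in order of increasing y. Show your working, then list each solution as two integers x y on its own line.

4620799 207480
42703566796801 1917446753040
394649197502177907199 17720272078000750440

[22; 3,1,2,4,1,…,1,3,44] for √496; ℓ=16 ⇒ convergent index 15
step 0: (22, 1)  from 22·(1,0) + (0,1)
…
step 2: (89, 4)  from 1·(67,3) + (22,1)
step 3: (245, 11)  from 2·(89,4) + (67,3)
step 4: (1069, 48)  from 4·(245,11) + (89,4)
step 5: (1314, 59)  from 1·(1069,48) + (245,11)
step 6: (2383, 107)  from 1·(1314,59) + (1069,48)
step 7: (6080, 273)  from 2·(2383,107) + (1314,59)
…
step 9: (35166, 1579)  from 2·(14543,653) + (6080,273)
step 10: (49709, 2232)  from 1·(35166,1579) + (14543,653)
step 11: (84875, 3811)  from 1·(49709,2232) + (35166,1579)
step 12: (389209, 17476)  from 4·(84875,3811) + (49709,2232)
…
step 14: (1252502, 56239)  from 1·(863293,38763) + (389209,17476)
step 15: (4620799, 207480)  from 3·(1252502,56239) + (863293,38763)
→ (4620799, 207480).  Check: 4620799²=21351783398401, 496·207480²=21351783398400, difference 1.
k=2:  x_2 = 4620799·4620799+496·207480·207480 = 42703566796801,  y_2 = 4620799·207480+207480·4620799 = 1917446753040
k=3:  x_3 = 4620799·42703566796801+496·207480·1917446753040 = 394649197502177907199,  y_3 = 4620799·1917446753040+207480·42703566796801 = 17720272078000750440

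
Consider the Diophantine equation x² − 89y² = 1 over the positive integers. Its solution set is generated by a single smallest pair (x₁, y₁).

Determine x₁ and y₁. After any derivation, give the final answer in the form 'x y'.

√89 → a₀=9, period (2,3,3,2,18); ℓ=5 odd so k=9
a_0=9:  p_0=9·1+0=9,  q_0=9·0+1=1
…
a_5=18:  p_5=18·500+217=9217,  q_5=18·53+23=977
a_6=2:  p_6=2·9217+500=18934,  q_6=2·977+53=2007
…
a_8=3:  p_8=3·66019+18934=216991,  q_8=3·6998+2007=23001
a_9=2:  p_9=2·216991+66019=500001,  q_9=2·23001+6998=53000
→ (500001, 53000).  Check: 500001²=250001000001, 89·53000²=250001000000, difference 1.

500001 53000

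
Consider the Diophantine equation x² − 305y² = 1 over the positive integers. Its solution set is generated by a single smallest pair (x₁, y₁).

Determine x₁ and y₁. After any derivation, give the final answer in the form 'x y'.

489 28

√305 = [17; 2,6,2,34, …], period ℓ=4 (even) → k=3
k=0  a_k=17  p_k/q_k = 17/1
…
k=2  a_k=6  p_k/q_k = 227/13
k=3  a_k=2  p_k/q_k = 489/28
→ (489, 28).  Check: 489²=239121, 305·28²=239120, difference 1.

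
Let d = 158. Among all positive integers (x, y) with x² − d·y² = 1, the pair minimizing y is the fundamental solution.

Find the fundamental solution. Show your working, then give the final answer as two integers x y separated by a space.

[12; 1,1,3,12,3,1,1,24] for √158; ℓ=8 ⇒ convergent index 7
k=0  a_k=12  p_k/q_k = 12/1
k=1  a_k=1  p_k/q_k = 13/1
k=2  a_k=1  p_k/q_k = 25/2
…
k=4  a_k=12  p_k/q_k = 1081/86
k=5  a_k=3  p_k/q_k = 3331/265
k=6  a_k=1  p_k/q_k = 4412/351
k=7  a_k=1  p_k/q_k = 7743/616
→ (7743, 616).  Check: 7743²=59954049, 158·616²=59954048, difference 1.

7743 616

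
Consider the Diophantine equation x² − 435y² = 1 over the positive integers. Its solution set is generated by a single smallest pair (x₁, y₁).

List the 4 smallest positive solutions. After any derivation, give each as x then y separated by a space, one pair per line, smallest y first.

[20; 1,5,1,40] for √435; ℓ=4 ⇒ convergent index 3
step 0: (20, 1)  from 20·(1,0) + (0,1)
…
step 2: (125, 6)  from 5·(21,1) + (20,1)
step 3: (146, 7)  from 1·(125,6) + (21,1)
fundamental: x₁=146, y₁=7  (since 21316 − 435·49 = 1)
k=2:  x_2 = 146·146+435·7·7 = 42631,  y_2 = 146·7+7·146 = 2044
k=3:  x_3 = 146·42631+435·7·2044 = 12448106,  y_3 = 146·2044+7·42631 = 596841
k=4:  x_4 = 146·12448106+435·7·596841 = 3634804321,  y_4 = 146·596841+7·12448106 = 174275528

146 7
42631 2044
12448106 596841
3634804321 174275528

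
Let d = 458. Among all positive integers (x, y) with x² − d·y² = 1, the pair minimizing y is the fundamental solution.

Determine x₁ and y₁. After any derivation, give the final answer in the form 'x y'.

22899 1070

d=458: √d = [21; 2,2,42] (ℓ=3, odd), read p_5/q_5
step 0: (21, 1)  from 21·(1,0) + (0,1)
…
step 2: (107, 5)  from 2·(43,2) + (21,1)
step 3: (4537, 212)  from 42·(107,5) + (43,2)
step 4: (9181, 429)  from 2·(4537,212) + (107,5)
step 5: (22899, 1070)  from 2·(9181,429) + (4537,212)
fundamental: x₁=22899, y₁=1070  (since 524364201 − 458·1144900 = 1)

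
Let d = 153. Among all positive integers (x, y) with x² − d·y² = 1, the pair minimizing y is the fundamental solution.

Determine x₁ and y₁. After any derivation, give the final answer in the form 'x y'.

√153 = [12; 2,1,2,2,2,1,2,24, …], period ℓ=8 (even) → k=7
i=0: a=12 ⇒ p=12, q=1
…
i=5: a=2 ⇒ p=569, q=46
i=6: a=1 ⇒ p=804, q=65
i=7: a=2 ⇒ p=2177, q=176
→ (2177, 176).  Check: 2177²=4739329, 153·176²=4739328, difference 1.

2177 176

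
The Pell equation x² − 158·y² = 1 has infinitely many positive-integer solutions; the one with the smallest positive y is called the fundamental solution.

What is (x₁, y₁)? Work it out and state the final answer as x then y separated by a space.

d=158: √d = [12; 1,1,3,12,3,1,1,24] (ℓ=8, even), read p_7/q_7
step 0: (12, 1)  from 12·(1,0) + (0,1)
…
step 2: (25, 2)  from 1·(13,1) + (12,1)
step 3: (88, 7)  from 3·(25,2) + (13,1)
step 4: (1081, 86)  from 12·(88,7) + (25,2)
…
step 6: (4412, 351)  from 1·(3331,265) + (1081,86)
step 7: (7743, 616)  from 1·(4412,351) + (3331,265)
(x₁, y₁) = (7743, 616);  7743² − 158·616² = 1 ✓

7743 616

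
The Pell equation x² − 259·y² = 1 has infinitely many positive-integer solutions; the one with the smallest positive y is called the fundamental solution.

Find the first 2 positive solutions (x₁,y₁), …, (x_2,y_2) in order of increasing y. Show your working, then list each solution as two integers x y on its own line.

847225 52644
1435580401249 89202625800

[16; 10,1,2,3,4,3,2,1,10,32] for √259; ℓ=10 ⇒ convergent index 9
step 0: (16, 1)  from 16·(1,0) + (0,1)
…
step 3: (515, 32)  from 2·(177,11) + (161,10)
step 4: (1722, 107)  from 3·(515,32) + (177,11)
step 5: (7403, 460)  from 4·(1722,107) + (515,32)
step 6: (23931, 1487)  from 3·(7403,460) + (1722,107)
step 7: (55265, 3434)  from 2·(23931,1487) + (7403,460)
step 8: (79196, 4921)  from 1·(55265,3434) + (23931,1487)
step 9: (847225, 52644)  from 10·(79196,4921) + (55265,3434)
fundamental: x₁=847225, y₁=52644  (since 717790200625 − 259·2771390736 = 1)
(847225+52644√259)^2 = 1435580401249 + 89202625800√259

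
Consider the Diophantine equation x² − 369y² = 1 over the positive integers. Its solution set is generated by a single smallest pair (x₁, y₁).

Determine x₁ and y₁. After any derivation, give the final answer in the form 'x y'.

8396801 437120

√369 = [19; 4,1,3,2,7,4,7,2,3,1,4,38, …], period ℓ=12 (even) → k=11
step 0: (19, 1)  from 19·(1,0) + (0,1)
…
step 3: (365, 19)  from 3·(96,5) + (77,4)
…
step 5: (6147, 320)  from 7·(826,43) + (365,19)
step 6: (25414, 1323)  from 4·(6147,320) + (826,43)
…
step 9: (1364557, 71036)  from 3·(393504,20485) + (184045,9581)
step 10: (1758061, 91521)  from 1·(1364557,71036) + (393504,20485)
step 11: (8396801, 437120)  from 4·(1758061,91521) + (1364557,71036)
(x₁, y₁) = (8396801, 437120);  8396801² − 369·437120² = 1 ✓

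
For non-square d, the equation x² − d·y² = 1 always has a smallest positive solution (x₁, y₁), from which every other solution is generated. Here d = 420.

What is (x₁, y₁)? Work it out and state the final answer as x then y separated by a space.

41 2

√420 → a₀=20, period (2,40); ℓ=2 even so k=1
step 0: (20, 1)  from 20·(1,0) + (0,1)
step 1: (41, 2)  from 2·(20,1) + (1,0)
fundamental: x₁=41, y₁=2  (since 1681 − 420·4 = 1)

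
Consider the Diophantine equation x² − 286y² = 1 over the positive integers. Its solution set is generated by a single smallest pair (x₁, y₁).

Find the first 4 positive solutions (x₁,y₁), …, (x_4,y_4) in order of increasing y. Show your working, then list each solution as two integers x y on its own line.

561835 33222
631317134449 37330564740
709392124465745995 41947235681362578
797122648497793485067201 47134850318039357456520

d=286: √d = [16; 1,10,3,3,2,3,3,10,1,32] (ℓ=10, even), read p_9/q_9
i=0: a=16 ⇒ p=16, q=1
i=1: a=1 ⇒ p=17, q=1
…
i=4: a=3 ⇒ p=1911, q=113
i=5: a=2 ⇒ p=4397, q=260
i=6: a=3 ⇒ p=15102, q=893
i=7: a=3 ⇒ p=49703, q=2939
i=8: a=10 ⇒ p=512132, q=30283
i=9: a=1 ⇒ p=561835, q=33222
(x₁, y₁) = (561835, 33222);  561835² − 286·33222² = 1 ✓
k=2:  x_2 = 561835·561835+286·33222·33222 = 631317134449,  y_2 = 561835·33222+33222·561835 = 37330564740
k=3:  x_3 = 561835·631317134449+286·33222·37330564740 = 709392124465745995,  y_3 = 561835·37330564740+33222·631317134449 = 41947235681362578
k=4:  x_4 = 561835·709392124465745995+286·33222·41947235681362578 = 797122648497793485067201,  y_4 = 561835·41947235681362578+33222·709392124465745995 = 47134850318039357456520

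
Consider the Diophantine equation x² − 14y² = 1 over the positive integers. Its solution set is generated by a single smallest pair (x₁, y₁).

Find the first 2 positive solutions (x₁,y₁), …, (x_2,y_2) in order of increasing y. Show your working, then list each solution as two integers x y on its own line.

[3; 1,2,1,6] for √14; ℓ=4 ⇒ convergent index 3
step 0: (3, 1)  from 3·(1,0) + (0,1)
…
step 2: (11, 3)  from 2·(4,1) + (3,1)
step 3: (15, 4)  from 1·(11,3) + (4,1)
(x₁, y₁) = (15, 4);  15² − 14·4² = 1 ✓
k=2:  x_2 = 15·15+14·4·4 = 449,  y_2 = 15·4+4·15 = 120

15 4
449 120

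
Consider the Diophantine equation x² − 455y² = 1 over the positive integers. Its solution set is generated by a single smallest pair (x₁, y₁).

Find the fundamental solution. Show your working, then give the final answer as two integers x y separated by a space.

64 3

√455 = [21; 3,42, …], period ℓ=2 (even) → k=1
step 0: (21, 1)  from 21·(1,0) + (0,1)
step 1: (64, 3)  from 3·(21,1) + (1,0)
(x₁, y₁) = (64, 3);  64² − 455·3² = 1 ✓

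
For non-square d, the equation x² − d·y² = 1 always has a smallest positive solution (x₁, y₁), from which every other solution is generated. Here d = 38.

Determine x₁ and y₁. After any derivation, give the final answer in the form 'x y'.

d=38: √d = [6; 6,12] (ℓ=2, even), read p_1/q_1
a_0=6:  p_0=6·1+0=6,  q_0=6·0+1=1
a_1=6:  p_1=6·6+1=37,  q_1=6·1+0=6
→ (37, 6).  Check: 37²=1369, 38·6²=1368, difference 1.

37 6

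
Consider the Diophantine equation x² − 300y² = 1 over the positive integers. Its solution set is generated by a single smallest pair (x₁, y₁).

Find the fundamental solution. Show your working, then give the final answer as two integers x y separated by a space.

1351 78

d=300: √d = [17; 3,8,3,34] (ℓ=4, even), read p_3/q_3
k=0  a_k=17  p_k/q_k = 17/1
k=1  a_k=3  p_k/q_k = 52/3
k=2  a_k=8  p_k/q_k = 433/25
k=3  a_k=3  p_k/q_k = 1351/78
fundamental: x₁=1351, y₁=78  (since 1825201 − 300·6084 = 1)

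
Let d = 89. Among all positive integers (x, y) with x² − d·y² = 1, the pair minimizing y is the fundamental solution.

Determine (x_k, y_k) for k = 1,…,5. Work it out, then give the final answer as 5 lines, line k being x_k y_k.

500001 53000
500002000001 53000106000
500003000004500001 53000212000159000
500004000010000008000001 53000318000530000212000
500005000017500025000012500001 53000424001113001060000265000

d=89: √d = [9; 2,3,3,2,18] (ℓ=5, odd), read p_9/q_9
a_0=9:  p_0=9·1+0=9,  q_0=9·0+1=1
…
a_6=2:  p_6=2·9217+500=18934,  q_6=2·977+53=2007
…
a_8=3:  p_8=3·66019+18934=216991,  q_8=3·6998+2007=23001
a_9=2:  p_9=2·216991+66019=500001,  q_9=2·23001+6998=53000
fundamental: x₁=500001, y₁=53000  (since 250001000001 − 89·2809000000 = 1)
n=2: (500001,53000)∘(500001,53000) = (500001·500001+89·53000·53000, 500001·53000+53000·500001) = (500002000001,53000106000)
n=3: (500002000001,53000106000)∘(500001,53000) = (500001·500002000001+89·53000·53000106000, 500001·53000106000+53000·500002000001) = (500003000004500001,53000212000159000)
n=4: (500003000004500001,53000212000159000)∘(500001,53000) = (500001·500003000004500001+89·53000·53000212000159000, 500001·53000212000159000+53000·500003000004500001) = (500004000010000008000001,53000318000530000212000)
n=5: (500004000010000008000001,53000318000530000212000)∘(500001,53000) = (500001·500004000010000008000001+89·53000·53000318000530000212000, 500001·53000318000530000212000+53000·500004000010000008000001) = (500005000017500025000012500001,53000424001113001060000265000)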